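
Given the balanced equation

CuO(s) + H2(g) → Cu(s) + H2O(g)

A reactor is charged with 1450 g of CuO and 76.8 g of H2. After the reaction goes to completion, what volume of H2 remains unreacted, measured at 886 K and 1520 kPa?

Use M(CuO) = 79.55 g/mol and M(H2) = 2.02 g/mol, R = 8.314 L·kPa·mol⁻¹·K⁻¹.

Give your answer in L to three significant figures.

95.9 L

n(CuO) = 1450 / 79.55 = 18.23 mol
n(H2) = 76.8 / 2.02 = 38.02 mol
For 18.23 mol CuO, stoichiometry requires (1/1) × 18.23 = 18.23 mol H2; 38.02 mol is available, so CuO is limiting.
n(H2) consumed = (1/1) × 18.23 = 18.23 mol; remaining = 38.02 − 18.23 = 19.79 mol
V(H2) = nRT/P = 19.79 × 8.314 × 886 / 1520 = 95.91 L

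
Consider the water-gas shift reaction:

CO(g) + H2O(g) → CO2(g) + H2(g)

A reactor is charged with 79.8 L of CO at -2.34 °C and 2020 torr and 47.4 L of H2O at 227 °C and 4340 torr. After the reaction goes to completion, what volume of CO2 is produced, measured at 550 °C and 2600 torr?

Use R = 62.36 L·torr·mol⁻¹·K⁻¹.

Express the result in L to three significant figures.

130 L

n(CO) = PV/RT = (2020 × 79.8) / (62.36 × 270.81) = 9.545 mol
n(H2O) = PV/RT = (4340 × 47.4) / (62.36 × 500.15) = 6.596 mol
For 9.545 mol CO, stoichiometry requires (1/1) × 9.545 = 9.545 mol H2O; 6.596 mol is available, so H2O is limiting.
n(CO2) = (1/1) × 6.596 = 6.596 mol
V(CO2) = nRT/P = 6.596 × 62.36 × 823.15 / 2600 = 130.2 L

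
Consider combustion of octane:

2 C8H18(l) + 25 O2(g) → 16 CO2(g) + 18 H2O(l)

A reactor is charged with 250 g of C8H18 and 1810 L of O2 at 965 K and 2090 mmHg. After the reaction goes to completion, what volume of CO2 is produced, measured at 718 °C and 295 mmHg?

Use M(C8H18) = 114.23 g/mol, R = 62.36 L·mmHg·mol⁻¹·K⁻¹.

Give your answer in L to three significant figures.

n(C8H18) = 250 / 114.23 = 2.189 mol
n(O2) = PV/RT = (2090 × 1810) / (62.36 × 965) = 62.86 mol
For 2.189 mol C8H18, stoichiometry requires (25/2) × 2.189 = 27.36 mol O2; 62.86 mol is available, so C8H18 is limiting.
n(CO2) = (16/2) × 2.189 = 17.51 mol
V(CO2) = nRT/P = 17.51 × 62.36 × 991.15 / 295 = 3669 L

3670 L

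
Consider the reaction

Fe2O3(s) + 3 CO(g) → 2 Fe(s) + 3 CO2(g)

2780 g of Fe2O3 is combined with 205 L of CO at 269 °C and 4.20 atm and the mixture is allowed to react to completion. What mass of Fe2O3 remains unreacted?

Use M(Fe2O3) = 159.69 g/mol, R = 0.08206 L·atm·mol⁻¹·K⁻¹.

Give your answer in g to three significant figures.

n(Fe2O3) = 2780 / 159.69 = 17.41 mol
n(CO) = PV/RT = (4.20 × 205) / (0.08206 × 542.15) = 19.35 mol
For 17.41 mol Fe2O3, stoichiometry requires (3/1) × 17.41 = 52.23 mol CO; 19.35 mol is available, so CO is limiting.
n(Fe2O3) consumed = (1/3) × 19.35 = 6.450 mol; remaining = 17.41 − 6.450 = 10.96 mol
m(Fe2O3) = 10.96 × 159.69 = 1750 g

1750 g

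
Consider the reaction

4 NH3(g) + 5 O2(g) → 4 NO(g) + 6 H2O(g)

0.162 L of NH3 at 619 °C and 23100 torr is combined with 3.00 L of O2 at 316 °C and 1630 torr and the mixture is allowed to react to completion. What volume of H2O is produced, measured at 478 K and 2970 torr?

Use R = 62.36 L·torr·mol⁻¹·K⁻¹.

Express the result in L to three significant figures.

1.01 L

n(NH3) = PV/RT = (23100 × 0.162) / (62.36 × 892.15) = 0.06726 mol
n(O2) = PV/RT = (1630 × 3.00) / (62.36 × 589.15) = 0.1331 mol
For 0.06726 mol NH3, stoichiometry requires (5/4) × 0.06726 = 0.08407 mol O2; 0.1331 mol is available, so NH3 is limiting.
n(H2O) = (6/4) × 0.06726 = 0.1009 mol
V(H2O) = nRT/P = 0.1009 × 62.36 × 478 / 2970 = 1.013 L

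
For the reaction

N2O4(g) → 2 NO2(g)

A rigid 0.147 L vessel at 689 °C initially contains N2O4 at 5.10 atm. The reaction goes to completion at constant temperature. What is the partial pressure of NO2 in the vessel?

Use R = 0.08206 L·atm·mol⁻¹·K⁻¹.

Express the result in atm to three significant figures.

10.2 atm

n(N2O4)₀ = PV/RT = (5.10 × 0.147) / (0.08206 × 962.15) = 0.009495 mol
n(NO2) = (2/1) × 0.009495 = 0.01899 mol
P(NO2) = nRT/V = 0.01899 × 0.08206 × 962.15 / 0.147 = 10.20 atm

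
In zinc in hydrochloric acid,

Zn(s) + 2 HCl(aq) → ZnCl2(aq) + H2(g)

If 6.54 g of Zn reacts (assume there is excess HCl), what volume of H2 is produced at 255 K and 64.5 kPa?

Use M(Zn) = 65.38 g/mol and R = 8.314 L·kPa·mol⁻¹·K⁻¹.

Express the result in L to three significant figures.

3.29 L

n(Zn) = 6.540 / 65.38 = 0.1000 mol
n(H2) = (1/1) × 0.1000 = 0.1000 mol
V = nRT/P = 0.1000 × 8.314 × 255 / 64.5 = 3.287 L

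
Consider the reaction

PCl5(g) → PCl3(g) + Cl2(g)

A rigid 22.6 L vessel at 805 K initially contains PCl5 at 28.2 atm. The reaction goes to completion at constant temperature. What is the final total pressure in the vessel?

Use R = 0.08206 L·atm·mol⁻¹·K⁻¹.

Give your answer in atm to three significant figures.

Rigid vessel, constant T ⇒ P scales with total gas moles (1 → 2).
P_final = (2/1) × 28.2 = 56.40 atm

56.4 atm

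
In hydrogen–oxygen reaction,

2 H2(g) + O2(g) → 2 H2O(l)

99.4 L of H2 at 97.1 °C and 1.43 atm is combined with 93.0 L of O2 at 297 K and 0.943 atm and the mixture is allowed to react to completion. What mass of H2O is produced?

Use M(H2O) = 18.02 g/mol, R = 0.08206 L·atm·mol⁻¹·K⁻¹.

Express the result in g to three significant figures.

n(H2) = PV/RT = (1.43 × 99.4) / (0.08206 × 370.25) = 4.678 mol
n(O2) = PV/RT = (0.943 × 93.0) / (0.08206 × 297) = 3.598 mol
For 4.678 mol H2, stoichiometry requires (1/2) × 4.678 = 2.339 mol O2; 3.598 mol is available, so H2 is limiting.
n(H2O) = (2/2) × 4.678 = 4.678 mol
m(H2O) = 4.678 × 18.02 = 84.30 g

84.3 g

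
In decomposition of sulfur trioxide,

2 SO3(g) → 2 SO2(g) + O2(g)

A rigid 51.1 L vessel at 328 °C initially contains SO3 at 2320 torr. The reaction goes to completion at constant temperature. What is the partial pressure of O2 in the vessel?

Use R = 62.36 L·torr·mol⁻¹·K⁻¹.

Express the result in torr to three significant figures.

1160 torr

n(SO3)₀ = PV/RT = (2320 × 51.1) / (62.36 × 601.15) = 3.162 mol
n(O2) = (1/2) × 3.162 = 1.581 mol
P(O2) = nRT/V = 1.581 × 62.36 × 601.15 / 51.1 = 1160 torr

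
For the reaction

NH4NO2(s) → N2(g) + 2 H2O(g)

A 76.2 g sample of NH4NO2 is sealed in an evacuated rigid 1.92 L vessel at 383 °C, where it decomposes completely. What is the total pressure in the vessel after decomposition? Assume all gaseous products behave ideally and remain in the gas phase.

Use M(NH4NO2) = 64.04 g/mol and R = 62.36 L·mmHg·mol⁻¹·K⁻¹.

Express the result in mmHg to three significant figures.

n(NH4NO2) = 76.2 / 64.04 = 1.190 mol
n(gas produced) = (3/1) × 1.190 = 3.570 mol
P = nRT/V = 3.570 × 62.36 × 656.15 / 1.92 = 76080 mmHg

76100 mmHg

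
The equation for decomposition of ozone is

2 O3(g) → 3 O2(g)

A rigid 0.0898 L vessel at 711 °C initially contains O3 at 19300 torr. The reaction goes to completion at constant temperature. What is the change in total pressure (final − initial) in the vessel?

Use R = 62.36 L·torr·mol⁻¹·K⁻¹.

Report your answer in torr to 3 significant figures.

9650 torr

Since T and V are fixed, P_final/P_initial = n_final/n_initial = 3/2.
P_final = (3/2) × 19300 = 28950 torr; ΔP = 28950 − 19300 = 9650 torr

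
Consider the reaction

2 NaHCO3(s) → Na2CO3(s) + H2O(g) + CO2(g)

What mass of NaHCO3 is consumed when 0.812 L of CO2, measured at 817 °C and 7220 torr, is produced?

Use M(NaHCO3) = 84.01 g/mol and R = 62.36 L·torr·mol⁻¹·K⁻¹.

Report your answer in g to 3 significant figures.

14.5 g

n(CO2) = PV/RT = (7220 × 0.812) / (62.36 × 1090.15) = 0.08624 mol
n(NaHCO3) = (2/1) × 0.08624 = 0.1725 mol
m(NaHCO3) = 0.1725 × 84.01 = 14.49 g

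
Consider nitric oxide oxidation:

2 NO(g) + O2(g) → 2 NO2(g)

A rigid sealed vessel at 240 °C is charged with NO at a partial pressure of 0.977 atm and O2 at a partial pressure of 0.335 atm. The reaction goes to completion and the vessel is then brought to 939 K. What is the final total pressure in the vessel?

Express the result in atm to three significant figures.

1.79 atm

Because the vessel is rigid and T is held at 240 °C, work the stoichiometry in partial pressures (P_i = n_iRT/V).
P(O2) required for 0.977 atm of NO = (1/2) × 0.977 = 0.4885 atm; available 0.335 atm, so O2 is limiting.
P(NO) remaining = 0.977 − (2/1) × 0.335 = 0.3070 atm
P(gaseous products) = (2)/1 × 0.335 = 0.6700 atm
P_total at 240 °C = 0.3070 + 0.6700 = 0.9770 atm
Scaling to 939 K: P = 0.9770 × 939/513.15 = 1.788 atm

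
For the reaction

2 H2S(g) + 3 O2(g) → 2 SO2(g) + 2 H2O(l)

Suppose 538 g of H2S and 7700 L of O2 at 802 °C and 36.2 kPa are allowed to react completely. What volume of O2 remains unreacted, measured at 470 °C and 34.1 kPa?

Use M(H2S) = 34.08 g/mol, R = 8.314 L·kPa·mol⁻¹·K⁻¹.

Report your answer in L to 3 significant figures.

1360 L

n(H2S) = 538 / 34.08 = 15.79 mol
n(O2) = PV/RT = (36.2 × 7700) / (8.314 × 1075.15) = 31.18 mol
For 15.79 mol H2S, stoichiometry requires (3/2) × 15.79 = 23.68 mol O2; 31.18 mol is available, so H2S is limiting.
n(O2) consumed = (3/2) × 15.79 = 23.68 mol; remaining = 31.18 − 23.68 = 7.500 mol
V(O2) = nRT/P = 7.500 × 8.314 × 743.15 / 34.1 = 1359 L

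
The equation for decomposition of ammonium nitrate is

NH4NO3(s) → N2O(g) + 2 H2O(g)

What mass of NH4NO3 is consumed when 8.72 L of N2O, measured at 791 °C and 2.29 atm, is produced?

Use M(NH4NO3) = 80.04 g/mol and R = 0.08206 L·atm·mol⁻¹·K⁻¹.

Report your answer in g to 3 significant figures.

n(N2O) = PV/RT = (2.29 × 8.72) / (0.08206 × 1064.15) = 0.2287 mol
n(NH4NO3) = (1/1) × 0.2287 = 0.2287 mol
m(NH4NO3) = 0.2287 × 80.04 = 18.31 g

18.3 g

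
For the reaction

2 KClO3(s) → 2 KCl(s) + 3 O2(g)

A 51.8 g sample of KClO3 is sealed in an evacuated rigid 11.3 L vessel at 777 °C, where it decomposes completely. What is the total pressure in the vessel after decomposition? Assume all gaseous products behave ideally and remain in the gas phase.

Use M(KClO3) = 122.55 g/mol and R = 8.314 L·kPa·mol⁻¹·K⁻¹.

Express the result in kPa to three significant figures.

n(KClO3) = 51.8 / 122.55 = 0.4227 mol
n(gas produced) = (3/2) × 0.4227 = 0.6341 mol
P = nRT/V = 0.6341 × 8.314 × 1050.15 / 11.3 = 489.9 kPa

490 kPa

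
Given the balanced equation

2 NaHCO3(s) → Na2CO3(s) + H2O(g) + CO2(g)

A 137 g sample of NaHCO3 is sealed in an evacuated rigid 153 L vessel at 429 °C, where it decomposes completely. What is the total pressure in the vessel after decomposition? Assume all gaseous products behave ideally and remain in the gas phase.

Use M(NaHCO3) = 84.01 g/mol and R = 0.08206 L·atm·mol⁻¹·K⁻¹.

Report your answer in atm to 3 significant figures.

0.614 atm

n(NaHCO3) = 137 / 84.01 = 1.631 mol
n(gas produced) = (2/2) × 1.631 = 1.631 mol
P = nRT/V = 1.631 × 0.08206 × 702.15 / 153 = 0.6142 atm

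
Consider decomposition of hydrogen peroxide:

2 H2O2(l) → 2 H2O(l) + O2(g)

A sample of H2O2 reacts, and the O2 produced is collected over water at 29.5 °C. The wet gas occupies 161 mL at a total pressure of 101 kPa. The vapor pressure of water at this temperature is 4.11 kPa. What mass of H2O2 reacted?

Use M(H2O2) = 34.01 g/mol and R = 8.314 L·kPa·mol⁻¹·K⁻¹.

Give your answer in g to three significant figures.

P(O2) = 101 − 4.11 = 96.89 kPa
n(O2) = PV/RT = (96.89 × 0.1610) / (8.314 × 302.65) = 0.006199 mol
n(H2O2) = (2/1) × 0.006199 = 0.01240 mol
m(H2O2) = 0.01240 × 34.01 = 0.4217 g

0.422 g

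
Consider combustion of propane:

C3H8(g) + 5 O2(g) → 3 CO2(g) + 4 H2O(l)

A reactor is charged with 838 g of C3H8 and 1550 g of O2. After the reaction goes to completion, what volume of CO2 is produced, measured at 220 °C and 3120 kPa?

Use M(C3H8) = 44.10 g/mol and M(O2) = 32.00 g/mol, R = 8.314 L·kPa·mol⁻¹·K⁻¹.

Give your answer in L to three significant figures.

n(C3H8) = 838 / 44.10 = 19.00 mol
n(O2) = 1550 / 32.00 = 48.44 mol
For 19.00 mol C3H8, stoichiometry requires (5/1) × 19.00 = 95.00 mol O2; 48.44 mol is available, so O2 is limiting.
n(CO2) = (3/5) × 48.44 = 29.06 mol
V(CO2) = nRT/P = 29.06 × 8.314 × 493.15 / 3120 = 38.19 L

38.2 L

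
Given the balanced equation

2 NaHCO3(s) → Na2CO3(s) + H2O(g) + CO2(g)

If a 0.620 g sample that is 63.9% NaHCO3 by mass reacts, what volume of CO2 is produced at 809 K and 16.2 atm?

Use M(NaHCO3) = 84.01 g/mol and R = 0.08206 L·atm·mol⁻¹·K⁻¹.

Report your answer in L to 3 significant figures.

mass of NaHCO3 = 0.620 × 63.9/100 = 0.3962 g
n(NaHCO3) = 0.3962 / 84.01 = 0.004716 mol
n(CO2) = (1/2) × 0.004716 = 0.002358 mol
V = nRT/P = 0.002358 × 0.08206 × 809 / 16.2 = 0.009663 L

0.00966 L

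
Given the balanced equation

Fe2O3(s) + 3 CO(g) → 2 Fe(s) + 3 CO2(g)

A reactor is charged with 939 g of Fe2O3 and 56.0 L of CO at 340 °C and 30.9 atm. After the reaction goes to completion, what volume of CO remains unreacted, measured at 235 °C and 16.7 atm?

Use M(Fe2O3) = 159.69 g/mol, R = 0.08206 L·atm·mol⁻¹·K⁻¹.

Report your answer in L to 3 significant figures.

41.8 L

n(Fe2O3) = 939 / 159.69 = 5.880 mol
n(CO) = PV/RT = (30.9 × 56.0) / (0.08206 × 613.15) = 34.39 mol
For 5.880 mol Fe2O3, stoichiometry requires (3/1) × 5.880 = 17.64 mol CO; 34.39 mol is available, so Fe2O3 is limiting.
n(CO) consumed = (3/1) × 5.880 = 17.64 mol; remaining = 34.39 − 17.64 = 16.75 mol
V(CO) = nRT/P = 16.75 × 0.08206 × 508.15 / 16.7 = 41.82 L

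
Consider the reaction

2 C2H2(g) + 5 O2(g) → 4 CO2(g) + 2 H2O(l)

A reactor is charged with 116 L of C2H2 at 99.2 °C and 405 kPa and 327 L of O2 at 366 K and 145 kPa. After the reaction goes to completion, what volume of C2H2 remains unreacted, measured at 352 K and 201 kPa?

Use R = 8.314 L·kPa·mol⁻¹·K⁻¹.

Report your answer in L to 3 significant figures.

n(C2H2) = PV/RT = (405 × 116) / (8.314 × 372.35) = 15.18 mol
n(O2) = PV/RT = (145 × 327) / (8.314 × 366) = 15.58 mol
For 15.18 mol C2H2, stoichiometry requires (5/2) × 15.18 = 37.95 mol O2; 15.58 mol is available, so O2 is limiting.
n(C2H2) consumed = (2/5) × 15.58 = 6.232 mol; remaining = 15.18 − 6.232 = 8.948 mol
V(C2H2) = nRT/P = 8.948 × 8.314 × 352 / 201 = 130.3 L

130 L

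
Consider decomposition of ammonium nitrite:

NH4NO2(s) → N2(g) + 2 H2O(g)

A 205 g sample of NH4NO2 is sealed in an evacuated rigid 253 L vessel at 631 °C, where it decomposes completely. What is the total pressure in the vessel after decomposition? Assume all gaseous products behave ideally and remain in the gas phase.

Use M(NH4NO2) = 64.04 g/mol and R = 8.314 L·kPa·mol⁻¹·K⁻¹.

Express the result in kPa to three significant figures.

n(NH4NO2) = 205 / 64.04 = 3.201 mol
n(gas produced) = (3/1) × 3.201 = 9.603 mol
P = nRT/V = 9.603 × 8.314 × 904.15 / 253 = 285.3 kPa

285 kPa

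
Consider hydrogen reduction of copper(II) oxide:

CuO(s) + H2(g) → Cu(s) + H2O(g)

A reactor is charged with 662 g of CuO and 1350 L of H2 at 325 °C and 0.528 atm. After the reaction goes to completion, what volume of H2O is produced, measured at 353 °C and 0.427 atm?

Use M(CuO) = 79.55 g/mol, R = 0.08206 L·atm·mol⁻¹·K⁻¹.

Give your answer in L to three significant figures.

1000 L

n(CuO) = 662 / 79.55 = 8.322 mol
n(H2) = PV/RT = (0.528 × 1350) / (0.08206 × 598.15) = 14.52 mol
For 8.322 mol CuO, stoichiometry requires (1/1) × 8.322 = 8.322 mol H2; 14.52 mol is available, so CuO is limiting.
n(H2O) = (1/1) × 8.322 = 8.322 mol
V(H2O) = nRT/P = 8.322 × 0.08206 × 626.15 / 0.427 = 1001 L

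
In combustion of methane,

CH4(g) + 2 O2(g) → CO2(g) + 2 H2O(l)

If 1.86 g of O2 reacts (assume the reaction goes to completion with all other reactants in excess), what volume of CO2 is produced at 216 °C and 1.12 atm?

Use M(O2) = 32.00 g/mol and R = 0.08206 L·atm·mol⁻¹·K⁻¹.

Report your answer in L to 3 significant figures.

n(O2) = 1.860 / 32.00 = 0.05813 mol
n(CO2) = (1/2) × 0.05813 = 0.02907 mol
V = nRT/P = 0.02907 × 0.08206 × 489.15 / 1.12 = 1.042 L

1.04 L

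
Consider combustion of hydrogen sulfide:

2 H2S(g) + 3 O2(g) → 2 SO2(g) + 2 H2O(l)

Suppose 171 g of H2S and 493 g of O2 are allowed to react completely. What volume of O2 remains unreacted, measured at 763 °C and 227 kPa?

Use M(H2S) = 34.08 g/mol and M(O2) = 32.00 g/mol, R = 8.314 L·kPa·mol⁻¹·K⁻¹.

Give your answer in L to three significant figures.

299 L

n(H2S) = 171 / 34.08 = 5.018 mol
n(O2) = 493 / 32.00 = 15.41 mol
For 5.018 mol H2S, stoichiometry requires (3/2) × 5.018 = 7.527 mol O2; 15.41 mol is available, so H2S is limiting.
n(O2) consumed = (3/2) × 5.018 = 7.527 mol; remaining = 15.41 − 7.527 = 7.883 mol
V(O2) = nRT/P = 7.883 × 8.314 × 1036.15 / 227 = 299.2 L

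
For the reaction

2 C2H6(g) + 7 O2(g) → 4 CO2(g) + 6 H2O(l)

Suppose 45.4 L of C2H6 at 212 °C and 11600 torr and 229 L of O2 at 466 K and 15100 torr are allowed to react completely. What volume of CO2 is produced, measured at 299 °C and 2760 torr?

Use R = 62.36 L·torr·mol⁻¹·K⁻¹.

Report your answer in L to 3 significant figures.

450 L

n(C2H6) = PV/RT = (11600 × 45.4) / (62.36 × 485.15) = 17.41 mol
n(O2) = PV/RT = (15100 × 229) / (62.36 × 466) = 119.0 mol
For 17.41 mol C2H6, stoichiometry requires (7/2) × 17.41 = 60.94 mol O2; 119.0 mol is available, so C2H6 is limiting.
n(CO2) = (4/2) × 17.41 = 34.82 mol
V(CO2) = nRT/P = 34.82 × 62.36 × 572.15 / 2760 = 450.1 L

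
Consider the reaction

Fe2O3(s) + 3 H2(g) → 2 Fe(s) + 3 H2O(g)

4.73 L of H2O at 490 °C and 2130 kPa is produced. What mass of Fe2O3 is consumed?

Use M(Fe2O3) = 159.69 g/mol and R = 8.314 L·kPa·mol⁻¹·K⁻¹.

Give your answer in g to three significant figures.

n(H2O) = PV/RT = (2130 × 4.73) / (8.314 × 763.15) = 1.588 mol
n(Fe2O3) = (1/3) × 1.588 = 0.5293 mol
m(Fe2O3) = 0.5293 × 159.69 = 84.52 g

84.5 g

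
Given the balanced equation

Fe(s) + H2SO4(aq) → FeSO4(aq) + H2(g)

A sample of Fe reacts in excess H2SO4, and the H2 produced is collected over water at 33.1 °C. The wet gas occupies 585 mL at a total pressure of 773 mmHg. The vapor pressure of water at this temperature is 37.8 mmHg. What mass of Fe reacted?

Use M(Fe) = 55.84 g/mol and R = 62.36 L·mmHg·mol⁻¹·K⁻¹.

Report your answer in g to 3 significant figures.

1.26 g

P(H2) = 773 − 37.8 = 735.2 mmHg
n(H2) = PV/RT = (735.2 × 0.5850) / (62.36 × 306.25) = 0.02252 mol
n(Fe) = (1/1) × 0.02252 = 0.02252 mol
m(Fe) = 0.02252 × 55.84 = 1.258 g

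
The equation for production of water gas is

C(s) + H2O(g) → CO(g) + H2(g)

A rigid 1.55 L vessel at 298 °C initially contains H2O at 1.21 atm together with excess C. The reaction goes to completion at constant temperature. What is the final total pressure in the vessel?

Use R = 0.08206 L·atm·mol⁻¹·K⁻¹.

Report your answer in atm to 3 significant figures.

At constant T and V, P ∝ n(gas): 1 mol gas → 2 mol gas.
P_final = (2/1) × 1.21 = 2.420 atm

2.42 atm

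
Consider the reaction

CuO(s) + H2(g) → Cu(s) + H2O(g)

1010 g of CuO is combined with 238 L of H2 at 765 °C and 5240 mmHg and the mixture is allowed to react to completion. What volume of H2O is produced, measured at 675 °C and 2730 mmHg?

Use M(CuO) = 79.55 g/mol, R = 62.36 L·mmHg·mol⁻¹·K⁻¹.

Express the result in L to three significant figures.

n(CuO) = 1010 / 79.55 = 12.70 mol
n(H2) = PV/RT = (5240 × 238) / (62.36 × 1038.15) = 19.26 mol
For 12.70 mol CuO, stoichiometry requires (1/1) × 12.70 = 12.70 mol H2; 19.26 mol is available, so CuO is limiting.
n(H2O) = (1/1) × 12.70 = 12.70 mol
V(H2O) = nRT/P = 12.70 × 62.36 × 948.15 / 2730 = 275.1 L

275 L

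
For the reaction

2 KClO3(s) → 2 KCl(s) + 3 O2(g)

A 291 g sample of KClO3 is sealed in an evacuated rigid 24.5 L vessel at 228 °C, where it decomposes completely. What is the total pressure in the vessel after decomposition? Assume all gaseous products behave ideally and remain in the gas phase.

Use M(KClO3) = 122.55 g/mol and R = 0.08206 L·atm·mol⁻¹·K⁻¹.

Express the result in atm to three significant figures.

n(KClO3) = 291 / 122.55 = 2.375 mol
n(gas produced) = (3/2) × 2.375 = 3.562 mol
P = nRT/V = 3.562 × 0.08206 × 501.15 / 24.5 = 5.979 atm

5.98 atm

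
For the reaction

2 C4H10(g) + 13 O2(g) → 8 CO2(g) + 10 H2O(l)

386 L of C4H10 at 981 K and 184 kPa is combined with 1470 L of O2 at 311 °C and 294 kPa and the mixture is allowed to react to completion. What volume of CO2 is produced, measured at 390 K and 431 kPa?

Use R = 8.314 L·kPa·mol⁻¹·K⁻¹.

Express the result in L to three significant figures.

262 L

n(C4H10) = PV/RT = (184 × 386) / (8.314 × 981) = 8.708 mol
n(O2) = PV/RT = (294 × 1470) / (8.314 × 584.15) = 88.99 mol
For 8.708 mol C4H10, stoichiometry requires (13/2) × 8.708 = 56.60 mol O2; 88.99 mol is available, so C4H10 is limiting.
n(CO2) = (8/2) × 8.708 = 34.83 mol
V(CO2) = nRT/P = 34.83 × 8.314 × 390 / 431 = 262.0 L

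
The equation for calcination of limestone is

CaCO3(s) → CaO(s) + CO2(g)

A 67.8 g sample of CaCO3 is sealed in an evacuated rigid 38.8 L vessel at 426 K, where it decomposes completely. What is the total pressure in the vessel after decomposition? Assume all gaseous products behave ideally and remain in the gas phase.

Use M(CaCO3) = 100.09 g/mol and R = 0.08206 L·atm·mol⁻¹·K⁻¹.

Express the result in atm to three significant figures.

0.610 atm

n(CaCO3) = 67.8 / 100.09 = 0.6774 mol
n(gas produced) = (1/1) × 0.6774 = 0.6774 mol
P = nRT/V = 0.6774 × 0.08206 × 426 / 38.8 = 0.6103 atm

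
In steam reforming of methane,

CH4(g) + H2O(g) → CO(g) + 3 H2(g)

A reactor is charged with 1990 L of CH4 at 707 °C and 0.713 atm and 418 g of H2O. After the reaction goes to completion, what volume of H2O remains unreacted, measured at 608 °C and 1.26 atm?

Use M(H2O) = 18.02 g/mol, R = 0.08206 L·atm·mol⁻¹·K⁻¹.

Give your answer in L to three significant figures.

n(CH4) = PV/RT = (0.713 × 1990) / (0.08206 × 980.15) = 17.64 mol
n(H2O) = 418 / 18.02 = 23.20 mol
For 17.64 mol CH4, stoichiometry requires (1/1) × 17.64 = 17.64 mol H2O; 23.20 mol is available, so CH4 is limiting.
n(H2O) consumed = (1/1) × 17.64 = 17.64 mol; remaining = 23.20 − 17.64 = 5.560 mol
V(H2O) = nRT/P = 5.560 × 0.08206 × 881.15 / 1.26 = 319.1 L

319 L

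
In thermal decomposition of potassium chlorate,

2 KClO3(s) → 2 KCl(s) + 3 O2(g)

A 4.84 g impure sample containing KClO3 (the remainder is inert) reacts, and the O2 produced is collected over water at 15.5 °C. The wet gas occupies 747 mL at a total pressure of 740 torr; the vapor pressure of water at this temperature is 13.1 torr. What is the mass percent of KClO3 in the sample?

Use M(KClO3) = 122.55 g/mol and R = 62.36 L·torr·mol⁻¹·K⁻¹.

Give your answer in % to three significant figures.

P(O2) = 740 − 13.1 = 726.9 torr
n(O2) = PV/RT = (726.9 × 0.7470) / (62.36 × 288.65) = 0.03017 mol
n(KClO3) = (2/3) × 0.03017 = 0.02011 mol
m(KClO3) = 0.02011 × 122.55 = 2.464 g
%KClO3 = 2.464 / 4.84 × 100 = 50.91%

50.9 %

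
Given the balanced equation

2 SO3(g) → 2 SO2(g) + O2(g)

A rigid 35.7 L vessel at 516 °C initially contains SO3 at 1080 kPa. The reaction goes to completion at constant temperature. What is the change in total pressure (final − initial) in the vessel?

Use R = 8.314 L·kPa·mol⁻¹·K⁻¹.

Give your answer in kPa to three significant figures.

540 kPa

Rigid vessel, constant T ⇒ P scales with total gas moles (2 → 3).
P_final = (3/2) × 1080 = 1620 kPa; ΔP = 1620 − 1080 = 540.0 kPa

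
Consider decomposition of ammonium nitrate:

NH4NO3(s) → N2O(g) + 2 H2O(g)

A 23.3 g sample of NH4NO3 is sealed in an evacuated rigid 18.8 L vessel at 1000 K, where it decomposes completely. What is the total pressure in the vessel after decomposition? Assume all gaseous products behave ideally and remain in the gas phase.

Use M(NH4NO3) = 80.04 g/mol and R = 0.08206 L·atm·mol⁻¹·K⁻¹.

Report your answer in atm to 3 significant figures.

3.81 atm

n(NH4NO3) = 23.3 / 80.04 = 0.2911 mol
n(gas produced) = (3/1) × 0.2911 = 0.8733 mol
P = nRT/V = 0.8733 × 0.08206 × 1000 / 18.8 = 3.812 atm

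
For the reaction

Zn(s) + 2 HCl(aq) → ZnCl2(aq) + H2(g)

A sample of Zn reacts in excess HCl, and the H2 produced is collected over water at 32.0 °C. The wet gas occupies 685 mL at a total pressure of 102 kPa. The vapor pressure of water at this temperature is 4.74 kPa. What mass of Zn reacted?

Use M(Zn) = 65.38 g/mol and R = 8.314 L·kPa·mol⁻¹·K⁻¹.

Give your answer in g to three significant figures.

P(H2) = 102 − 4.74 = 97.26 kPa
n(H2) = PV/RT = (97.26 × 0.6850) / (8.314 × 305.15) = 0.02626 mol
n(Zn) = (1/1) × 0.02626 = 0.02626 mol
m(Zn) = 0.02626 × 65.38 = 1.717 g

1.72 g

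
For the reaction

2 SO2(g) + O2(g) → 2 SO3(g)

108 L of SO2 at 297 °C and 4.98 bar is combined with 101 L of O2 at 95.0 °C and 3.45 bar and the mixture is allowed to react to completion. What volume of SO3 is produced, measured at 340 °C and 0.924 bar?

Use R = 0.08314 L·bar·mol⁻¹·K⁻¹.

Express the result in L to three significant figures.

n(SO2) = PV/RT = (4.98 × 108) / (0.08314 × 570.15) = 11.35 mol
n(O2) = PV/RT = (3.45 × 101) / (0.08314 × 368.15) = 11.38 mol
For 11.35 mol SO2, stoichiometry requires (1/2) × 11.35 = 5.675 mol O2; 11.38 mol is available, so SO2 is limiting.
n(SO3) = (2/2) × 11.35 = 11.35 mol
V(SO3) = nRT/P = 11.35 × 0.08314 × 613.15 / 0.924 = 626.2 L

626 L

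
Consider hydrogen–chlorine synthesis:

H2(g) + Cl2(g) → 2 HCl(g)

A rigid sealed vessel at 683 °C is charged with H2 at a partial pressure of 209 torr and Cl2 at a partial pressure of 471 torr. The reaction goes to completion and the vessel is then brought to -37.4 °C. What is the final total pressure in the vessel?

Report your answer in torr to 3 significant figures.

168 torr

At constant V, partial pressures at 683 °C are proportional to moles, so apply stoichiometry directly to pressures.
P(Cl2) required for 209 torr of H2 = (1/1) × 209 = 209.0 torr; available 471 torr, so H2 is limiting.
P(Cl2) remaining = 471 − (1/1) × 209 = 262.0 torr
P(gaseous products) = (2)/1 × 209 = 418.0 torr
P_total at 683 °C = 262.0 + 418.0 = 680.0 torr
Scaling to -37.4 °C: P = 680.0 × 235.75/956.15 = 167.7 torr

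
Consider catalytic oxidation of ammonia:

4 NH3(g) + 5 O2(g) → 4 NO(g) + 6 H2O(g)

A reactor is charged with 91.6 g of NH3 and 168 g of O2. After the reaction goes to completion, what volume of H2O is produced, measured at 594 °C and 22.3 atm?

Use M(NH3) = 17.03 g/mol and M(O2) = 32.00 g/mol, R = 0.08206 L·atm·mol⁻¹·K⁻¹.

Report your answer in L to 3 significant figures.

n(NH3) = 91.6 / 17.03 = 5.379 mol
n(O2) = 168 / 32.00 = 5.250 mol
For 5.379 mol NH3, stoichiometry requires (5/4) × 5.379 = 6.724 mol O2; 5.250 mol is available, so O2 is limiting.
n(H2O) = (6/5) × 5.250 = 6.300 mol
V(H2O) = nRT/P = 6.300 × 0.08206 × 867.15 / 22.3 = 20.10 L

20.1 L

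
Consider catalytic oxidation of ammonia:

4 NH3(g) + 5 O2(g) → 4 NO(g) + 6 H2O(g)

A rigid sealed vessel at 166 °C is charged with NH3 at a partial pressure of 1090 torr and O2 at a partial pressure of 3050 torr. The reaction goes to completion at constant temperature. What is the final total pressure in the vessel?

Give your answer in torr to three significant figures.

Because the vessel is rigid and T is held at 166 °C, work the stoichiometry in partial pressures (P_i = n_iRT/V).
P(O2) required for 1090 torr of NH3 = (5/4) × 1090 = 1362 torr; available 3050 torr, so NH3 is limiting.
P(O2) remaining = 3050 − (5/4) × 1090 = 1688 torr
P(gaseous products) = (4+6)/4 × 1090 = 2725 torr
P_total at 166 °C = 1688 + 2725 = 4413 torr

4410 torr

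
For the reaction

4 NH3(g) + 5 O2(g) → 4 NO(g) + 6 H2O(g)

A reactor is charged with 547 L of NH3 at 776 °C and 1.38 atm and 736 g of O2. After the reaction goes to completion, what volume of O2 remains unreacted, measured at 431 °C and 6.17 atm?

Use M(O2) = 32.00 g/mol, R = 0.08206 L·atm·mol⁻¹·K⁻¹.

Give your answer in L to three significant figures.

n(NH3) = PV/RT = (1.38 × 547) / (0.08206 × 1049.15) = 8.768 mol
n(O2) = 736 / 32.00 = 23.00 mol
For 8.768 mol NH3, stoichiometry requires (5/4) × 8.768 = 10.96 mol O2; 23.00 mol is available, so NH3 is limiting.
n(O2) consumed = (5/4) × 8.768 = 10.96 mol; remaining = 23.00 − 10.96 = 12.04 mol
V(O2) = nRT/P = 12.04 × 0.08206 × 704.15 / 6.17 = 112.8 L

113 L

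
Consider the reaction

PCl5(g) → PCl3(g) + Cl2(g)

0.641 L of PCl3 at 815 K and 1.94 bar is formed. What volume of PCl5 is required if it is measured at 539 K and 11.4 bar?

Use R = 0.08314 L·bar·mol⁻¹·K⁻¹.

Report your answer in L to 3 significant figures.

0.0721 L

n(PCl3) = PV/RT = (1.94 × 0.641) / (0.08314 × 815) = 0.01835 mol
n(PCl5) = (1/1) × 0.01835 = 0.01835 mol
V = nRT/P = 0.01835 × 0.08314 × 539 / 11.4 = 0.07213 L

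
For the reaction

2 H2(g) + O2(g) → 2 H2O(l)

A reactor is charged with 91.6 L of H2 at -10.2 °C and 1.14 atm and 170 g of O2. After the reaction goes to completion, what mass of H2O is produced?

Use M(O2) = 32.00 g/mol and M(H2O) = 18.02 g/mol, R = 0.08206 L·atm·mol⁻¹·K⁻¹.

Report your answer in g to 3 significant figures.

n(H2) = PV/RT = (1.14 × 91.6) / (0.08206 × 262.95) = 4.839 mol
n(O2) = 170 / 32.00 = 5.312 mol
For 4.839 mol H2, stoichiometry requires (1/2) × 4.839 = 2.420 mol O2; 5.312 mol is available, so H2 is limiting.
n(H2O) = (2/2) × 4.839 = 4.839 mol
m(H2O) = 4.839 × 18.02 = 87.20 g

87.2 g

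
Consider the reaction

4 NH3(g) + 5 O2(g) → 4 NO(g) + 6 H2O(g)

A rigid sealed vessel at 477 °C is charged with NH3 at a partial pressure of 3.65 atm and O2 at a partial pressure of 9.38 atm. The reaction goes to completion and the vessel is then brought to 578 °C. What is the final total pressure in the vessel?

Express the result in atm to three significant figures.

Because the vessel is rigid and T is held at 477 °C, work the stoichiometry in partial pressures (P_i = n_iRT/V).
P(O2) required for 3.65 atm of NH3 = (5/4) × 3.65 = 4.562 atm; available 9.38 atm, so NH3 is limiting.
P(O2) remaining = 9.38 − (5/4) × 3.65 = 4.818 atm
P(gaseous products) = (4+6)/4 × 3.65 = 9.125 atm
P_total at 477 °C = 4.818 + 9.125 = 13.94 atm
Scaling to 578 °C: P = 13.94 × 851.15/750.15 = 15.82 atm

15.8 atm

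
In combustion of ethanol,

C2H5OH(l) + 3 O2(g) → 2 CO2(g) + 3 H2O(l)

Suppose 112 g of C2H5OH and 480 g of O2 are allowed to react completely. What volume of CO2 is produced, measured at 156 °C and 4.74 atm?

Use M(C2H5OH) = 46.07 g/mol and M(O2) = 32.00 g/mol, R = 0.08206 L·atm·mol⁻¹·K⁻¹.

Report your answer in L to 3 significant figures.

n(C2H5OH) = 112 / 46.07 = 2.431 mol
n(O2) = 480 / 32.00 = 15.00 mol
For 2.431 mol C2H5OH, stoichiometry requires (3/1) × 2.431 = 7.293 mol O2; 15.00 mol is available, so C2H5OH is limiting.
n(CO2) = (2/1) × 2.431 = 4.862 mol
V(CO2) = nRT/P = 4.862 × 0.08206 × 429.15 / 4.74 = 36.12 L

36.1 L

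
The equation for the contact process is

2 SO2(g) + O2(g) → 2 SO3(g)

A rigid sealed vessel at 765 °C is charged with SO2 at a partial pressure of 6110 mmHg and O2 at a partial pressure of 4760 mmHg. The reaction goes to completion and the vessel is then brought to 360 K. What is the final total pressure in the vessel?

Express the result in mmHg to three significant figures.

At constant V, partial pressures at 765 °C are proportional to moles, so apply stoichiometry directly to pressures.
P(O2) required for 6110 mmHg of SO2 = (1/2) × 6110 = 3055 mmHg; available 4760 mmHg, so SO2 is limiting.
P(O2) remaining = 4760 − (1/2) × 6110 = 1705 mmHg
P(gaseous products) = (2)/2 × 6110 = 6110 mmHg
P_total at 765 °C = 1705 + 6110 = 7815 mmHg
Scaling to 360 K: P = 7815 × 360/1038.15 = 2710 mmHg

2710 mmHg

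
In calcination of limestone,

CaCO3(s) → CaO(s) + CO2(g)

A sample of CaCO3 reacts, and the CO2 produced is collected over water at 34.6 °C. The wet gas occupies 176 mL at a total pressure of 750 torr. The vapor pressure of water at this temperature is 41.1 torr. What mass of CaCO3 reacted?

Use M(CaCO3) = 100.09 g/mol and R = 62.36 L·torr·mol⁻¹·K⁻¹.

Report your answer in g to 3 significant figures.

P(CO2) = 750 − 41.1 = 708.9 torr
n(CO2) = PV/RT = (708.9 × 0.1760) / (62.36 × 307.75) = 0.006501 mol
n(CaCO3) = (1/1) × 0.006501 = 0.006501 mol
m(CaCO3) = 0.006501 × 100.09 = 0.6507 g

0.651 g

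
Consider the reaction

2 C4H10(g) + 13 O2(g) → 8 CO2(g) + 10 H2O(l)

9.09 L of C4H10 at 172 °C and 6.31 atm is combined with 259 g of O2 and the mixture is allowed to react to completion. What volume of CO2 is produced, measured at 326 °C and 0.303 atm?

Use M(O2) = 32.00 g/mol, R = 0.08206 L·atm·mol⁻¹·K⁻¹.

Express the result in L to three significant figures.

n(C4H10) = PV/RT = (6.31 × 9.09) / (0.08206 × 445.15) = 1.570 mol
n(O2) = 259 / 32.00 = 8.094 mol
For 1.570 mol C4H10, stoichiometry requires (13/2) × 1.570 = 10.21 mol O2; 8.094 mol is available, so O2 is limiting.
n(CO2) = (8/13) × 8.094 = 4.981 mol
V(CO2) = nRT/P = 4.981 × 0.08206 × 599.15 / 0.303 = 808.2 L

808 L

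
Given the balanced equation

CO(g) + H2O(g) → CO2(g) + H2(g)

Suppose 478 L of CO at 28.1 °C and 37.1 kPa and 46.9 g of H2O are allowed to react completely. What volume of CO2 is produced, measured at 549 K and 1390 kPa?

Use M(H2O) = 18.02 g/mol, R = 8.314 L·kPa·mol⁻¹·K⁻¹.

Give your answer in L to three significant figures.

8.55 L

n(CO) = PV/RT = (37.1 × 478) / (8.314 × 301.25) = 7.081 mol
n(H2O) = 46.9 / 18.02 = 2.603 mol
For 7.081 mol CO, stoichiometry requires (1/1) × 7.081 = 7.081 mol H2O; 2.603 mol is available, so H2O is limiting.
n(CO2) = (1/1) × 2.603 = 2.603 mol
V(CO2) = nRT/P = 2.603 × 8.314 × 549 / 1390 = 8.548 L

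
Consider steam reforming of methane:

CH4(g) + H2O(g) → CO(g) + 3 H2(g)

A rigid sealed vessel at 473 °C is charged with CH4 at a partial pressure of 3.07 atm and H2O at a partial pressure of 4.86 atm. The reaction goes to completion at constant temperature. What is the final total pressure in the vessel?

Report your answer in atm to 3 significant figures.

With V and T fixed, P_i ∝ n_i, so the mole ratios apply directly to partial pressures at 473 °C.
P(H2O) required for 3.07 atm of CH4 = (1/1) × 3.07 = 3.070 atm; available 4.86 atm, so CH4 is limiting.
P(H2O) remaining = 4.86 − (1/1) × 3.07 = 1.790 atm
P(gaseous products) = (1+3)/1 × 3.07 = 12.28 atm
P_total at 473 °C = 1.790 + 12.28 = 14.07 atm

14.1 atm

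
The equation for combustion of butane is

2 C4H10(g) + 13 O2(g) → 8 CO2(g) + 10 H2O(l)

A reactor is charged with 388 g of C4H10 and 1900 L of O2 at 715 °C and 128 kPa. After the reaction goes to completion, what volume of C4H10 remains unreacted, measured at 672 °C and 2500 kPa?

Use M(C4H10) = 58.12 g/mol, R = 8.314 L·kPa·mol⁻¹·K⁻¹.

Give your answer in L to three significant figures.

6.67 L

n(C4H10) = 388 / 58.12 = 6.676 mol
n(O2) = PV/RT = (128 × 1900) / (8.314 × 988.15) = 29.60 mol
For 6.676 mol C4H10, stoichiometry requires (13/2) × 6.676 = 43.39 mol O2; 29.60 mol is available, so O2 is limiting.
n(C4H10) consumed = (2/13) × 29.60 = 4.554 mol; remaining = 6.676 − 4.554 = 2.122 mol
V(C4H10) = nRT/P = 2.122 × 8.314 × 945.15 / 2500 = 6.670 L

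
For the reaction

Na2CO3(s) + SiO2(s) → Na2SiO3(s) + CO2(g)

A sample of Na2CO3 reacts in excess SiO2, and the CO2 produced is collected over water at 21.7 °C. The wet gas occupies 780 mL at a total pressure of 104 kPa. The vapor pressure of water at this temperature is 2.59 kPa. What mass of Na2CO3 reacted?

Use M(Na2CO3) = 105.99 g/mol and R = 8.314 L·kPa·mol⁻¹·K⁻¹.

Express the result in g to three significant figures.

3.42 g

P(CO2) = 104 − 2.59 = 101.4 kPa
n(CO2) = PV/RT = (101.4 × 0.7800) / (8.314 × 294.85) = 0.03226 mol
n(Na2CO3) = (1/1) × 0.03226 = 0.03226 mol
m(Na2CO3) = 0.03226 × 105.99 = 3.419 g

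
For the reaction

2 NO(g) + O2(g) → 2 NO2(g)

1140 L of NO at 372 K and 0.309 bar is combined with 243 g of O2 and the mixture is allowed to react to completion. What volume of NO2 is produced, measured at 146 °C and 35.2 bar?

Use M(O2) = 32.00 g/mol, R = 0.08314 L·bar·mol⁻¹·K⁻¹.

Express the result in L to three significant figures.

11.3 L

n(NO) = PV/RT = (0.309 × 1140) / (0.08314 × 372) = 11.39 mol
n(O2) = 243 / 32.00 = 7.594 mol
For 11.39 mol NO, stoichiometry requires (1/2) × 11.39 = 5.695 mol O2; 7.594 mol is available, so NO is limiting.
n(NO2) = (2/2) × 11.39 = 11.39 mol
V(NO2) = nRT/P = 11.39 × 0.08314 × 419.15 / 35.2 = 11.28 L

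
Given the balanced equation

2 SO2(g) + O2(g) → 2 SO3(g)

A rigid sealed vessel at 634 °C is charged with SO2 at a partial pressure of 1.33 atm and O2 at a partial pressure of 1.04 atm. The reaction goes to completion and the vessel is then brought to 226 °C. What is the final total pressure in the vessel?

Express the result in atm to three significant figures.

With V and T fixed, P_i ∝ n_i, so the mole ratios apply directly to partial pressures at 634 °C.
P(O2) required for 1.33 atm of SO2 = (1/2) × 1.33 = 0.6650 atm; available 1.04 atm, so SO2 is limiting.
P(O2) remaining = 1.04 − (1/2) × 1.33 = 0.3750 atm
P(gaseous products) = (2)/2 × 1.33 = 1.330 atm
P_total at 634 °C = 0.3750 + 1.330 = 1.705 atm
Scaling to 226 °C: P = 1.705 × 499.15/907.15 = 0.9382 atm

0.938 atm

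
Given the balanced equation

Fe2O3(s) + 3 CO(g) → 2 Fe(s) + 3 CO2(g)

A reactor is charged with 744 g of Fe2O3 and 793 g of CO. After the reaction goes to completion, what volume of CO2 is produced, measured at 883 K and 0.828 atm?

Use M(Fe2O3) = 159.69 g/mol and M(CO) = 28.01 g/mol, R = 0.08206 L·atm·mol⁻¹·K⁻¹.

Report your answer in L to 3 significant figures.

1220 L

n(Fe2O3) = 744 / 159.69 = 4.659 mol
n(CO) = 793 / 28.01 = 28.31 mol
For 4.659 mol Fe2O3, stoichiometry requires (3/1) × 4.659 = 13.98 mol CO; 28.31 mol is available, so Fe2O3 is limiting.
n(CO2) = (3/1) × 4.659 = 13.98 mol
V(CO2) = nRT/P = 13.98 × 0.08206 × 883 / 0.828 = 1223 L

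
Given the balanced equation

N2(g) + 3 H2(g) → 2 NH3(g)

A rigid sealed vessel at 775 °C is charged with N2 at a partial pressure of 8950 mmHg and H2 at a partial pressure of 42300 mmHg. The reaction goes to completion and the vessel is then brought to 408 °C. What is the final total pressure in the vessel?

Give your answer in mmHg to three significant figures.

With V and T fixed, P_i ∝ n_i, so the mole ratios apply directly to partial pressures at 775 °C.
P(H2) required for 8950 mmHg of N2 = (3/1) × 8950 = 26850 mmHg; available 42300 mmHg, so N2 is limiting.
P(H2) remaining = 42300 − (3/1) × 8950 = 15450 mmHg
P(gaseous products) = (2)/1 × 8950 = 17900 mmHg
P_total at 775 °C = 15450 + 17900 = 33350 mmHg
Scaling to 408 °C: P = 33350 × 681.15/1048.15 = 21670 mmHg

21700 mmHg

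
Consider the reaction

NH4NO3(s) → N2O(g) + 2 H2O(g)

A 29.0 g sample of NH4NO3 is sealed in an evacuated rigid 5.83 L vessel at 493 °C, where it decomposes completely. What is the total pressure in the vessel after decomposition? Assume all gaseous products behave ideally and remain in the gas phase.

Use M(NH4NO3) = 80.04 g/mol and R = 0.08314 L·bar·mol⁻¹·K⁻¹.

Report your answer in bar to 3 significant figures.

n(NH4NO3) = 29.0 / 80.04 = 0.3623 mol
n(gas produced) = (3/1) × 0.3623 = 1.087 mol
P = nRT/V = 1.087 × 0.08314 × 766.15 / 5.83 = 11.88 bar

11.9 bar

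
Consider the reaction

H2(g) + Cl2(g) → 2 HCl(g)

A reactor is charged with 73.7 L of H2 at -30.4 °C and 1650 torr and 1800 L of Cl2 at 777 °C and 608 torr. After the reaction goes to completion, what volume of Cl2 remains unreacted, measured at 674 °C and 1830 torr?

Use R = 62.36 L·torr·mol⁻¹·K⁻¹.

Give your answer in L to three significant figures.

280 L

n(H2) = PV/RT = (1650 × 73.7) / (62.36 × 242.75) = 8.033 mol
n(Cl2) = PV/RT = (608 × 1800) / (62.36 × 1050.15) = 16.71 mol
For 8.033 mol H2, stoichiometry requires (1/1) × 8.033 = 8.033 mol Cl2; 16.71 mol is available, so H2 is limiting.
n(Cl2) consumed = (1/1) × 8.033 = 8.033 mol; remaining = 16.71 − 8.033 = 8.677 mol
V(Cl2) = nRT/P = 8.677 × 62.36 × 947.15 / 1830 = 280.1 L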